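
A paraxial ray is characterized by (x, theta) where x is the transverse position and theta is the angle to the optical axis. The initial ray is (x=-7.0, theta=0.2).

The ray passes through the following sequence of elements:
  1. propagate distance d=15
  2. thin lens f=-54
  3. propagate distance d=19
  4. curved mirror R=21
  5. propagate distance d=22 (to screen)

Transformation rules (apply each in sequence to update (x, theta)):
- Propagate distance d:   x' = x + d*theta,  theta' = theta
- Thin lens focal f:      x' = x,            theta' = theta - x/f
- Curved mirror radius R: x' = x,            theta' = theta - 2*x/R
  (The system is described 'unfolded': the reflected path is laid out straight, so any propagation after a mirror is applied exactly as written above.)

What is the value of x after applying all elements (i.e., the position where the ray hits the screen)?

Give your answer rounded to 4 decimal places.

Initial: x=-7.0000 theta=0.2000
After 1 (propagate distance d=15): x=-4.0000 theta=0.2000
After 2 (thin lens f=-54): x=-4.0000 theta=17/135 (≈0.1259)
After 3 (propagate distance d=19): x=-217/135 (≈-1.6074) theta=17/135 (≈0.1259)
After 4 (curved mirror R=21): x=-217/135 (≈-1.6074) theta=113/405 (≈0.2790)
After 5 (propagate distance d=22 (to screen)): x=367/81 (≈4.5309) theta=113/405 (≈0.2790)
Rounded to 4 decimal places: x = 4.5309

Answer: 4.5309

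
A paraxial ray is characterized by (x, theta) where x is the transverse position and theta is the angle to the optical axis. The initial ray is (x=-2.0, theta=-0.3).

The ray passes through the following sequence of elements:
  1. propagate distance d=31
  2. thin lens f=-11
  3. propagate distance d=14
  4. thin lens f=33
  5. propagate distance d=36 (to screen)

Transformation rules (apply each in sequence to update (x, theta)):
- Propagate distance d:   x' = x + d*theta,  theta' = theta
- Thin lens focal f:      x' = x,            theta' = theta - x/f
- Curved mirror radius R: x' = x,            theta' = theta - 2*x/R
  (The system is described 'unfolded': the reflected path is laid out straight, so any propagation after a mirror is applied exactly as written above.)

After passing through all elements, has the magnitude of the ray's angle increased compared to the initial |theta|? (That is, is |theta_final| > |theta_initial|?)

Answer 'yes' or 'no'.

Initial: x=-2.0000 theta=-0.3000
After 1 (propagate distance d=31): x=-11.3000 theta=-0.3000
After 2 (thin lens f=-11): x=-11.3000 theta=-73/55 (≈-1.3273)
After 3 (propagate distance d=14): x=-3287/110 (≈-29.8818) theta=-73/55 (≈-1.3273)
After 4 (thin lens f=33): x=-3287/110 (≈-29.8818) theta=-1531/3630 (≈-0.4218)
After 5 (propagate distance d=36 (to screen)): x=-54529/1210 (≈-45.0653) theta=-1531/3630 (≈-0.4218)
|theta_initial|=0.3000 |theta_final|=1531/3630 (≈0.4218) -> increased

Answer: yes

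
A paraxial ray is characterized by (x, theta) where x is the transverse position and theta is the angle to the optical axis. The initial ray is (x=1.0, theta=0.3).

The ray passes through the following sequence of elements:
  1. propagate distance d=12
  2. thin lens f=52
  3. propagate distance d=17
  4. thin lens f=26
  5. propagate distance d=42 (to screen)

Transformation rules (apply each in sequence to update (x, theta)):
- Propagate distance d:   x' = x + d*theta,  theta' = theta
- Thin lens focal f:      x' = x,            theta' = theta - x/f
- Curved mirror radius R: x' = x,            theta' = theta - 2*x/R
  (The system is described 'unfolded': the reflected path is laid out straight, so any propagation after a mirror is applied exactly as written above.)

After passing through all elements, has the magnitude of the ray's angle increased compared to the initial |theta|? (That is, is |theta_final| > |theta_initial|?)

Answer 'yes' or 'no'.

Initial: x=1.0000 theta=0.3000
After 1 (propagate distance d=12): x=4.6000 theta=0.3000
After 2 (thin lens f=52): x=4.6000 theta=11/52 (≈0.2115)
After 3 (propagate distance d=17): x=2131/260 (≈8.1962) theta=11/52 (≈0.2115)
After 4 (thin lens f=26): x=2131/260 (≈8.1962) theta=-701/6760 (≈-0.1037)
After 5 (propagate distance d=42 (to screen)): x=6491/1690 (≈3.8408) theta=-701/6760 (≈-0.1037)
|theta_initial|=0.3000 |theta_final|=701/6760 (≈0.1037) -> not increased

Answer: no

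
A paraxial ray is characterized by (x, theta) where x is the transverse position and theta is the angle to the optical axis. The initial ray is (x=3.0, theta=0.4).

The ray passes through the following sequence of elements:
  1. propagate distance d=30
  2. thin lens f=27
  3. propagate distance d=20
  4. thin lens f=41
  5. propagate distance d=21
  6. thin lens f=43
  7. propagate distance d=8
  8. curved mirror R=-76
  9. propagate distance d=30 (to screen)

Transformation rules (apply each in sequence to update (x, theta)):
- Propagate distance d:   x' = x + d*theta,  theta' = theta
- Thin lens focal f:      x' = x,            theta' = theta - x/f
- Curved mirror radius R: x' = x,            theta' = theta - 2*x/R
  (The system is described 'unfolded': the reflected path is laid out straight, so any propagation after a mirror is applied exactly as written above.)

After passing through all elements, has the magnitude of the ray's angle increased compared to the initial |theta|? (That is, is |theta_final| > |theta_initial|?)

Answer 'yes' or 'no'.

Initial: x=3.0000 theta=0.4000
After 1 (propagate distance d=30): x=15.0000 theta=0.4000
After 2 (thin lens f=27): x=15.0000 theta=-7/45 (≈-0.1556)
After 3 (propagate distance d=20): x=107/9 (≈11.8889) theta=-7/45 (≈-0.1556)
After 4 (thin lens f=41): x=107/9 (≈11.8889) theta=-274/615 (≈-0.4455)
After 5 (propagate distance d=21): x=4673/1845 (≈2.5328) theta=-274/615 (≈-0.4455)
After 6 (thin lens f=43): x=4673/1845 (≈2.5328) theta=-40019/79335 (≈-0.5044)
After 7 (propagate distance d=8): x=-119213/79335 (≈-1.5027) theta=-40019/79335 (≈-0.5044)
After 8 (curved mirror R=-76): x=-119213/79335 (≈-1.5027) theta=-36443/66994 (≈-0.5440)
After 9 (propagate distance d=30 (to screen)): x=-26864072/1507365 (≈-17.8219) theta=-36443/66994 (≈-0.5440)
|theta_initial|=0.4000 |theta_final|=36443/66994 (≈0.5440) -> increased

Answer: yes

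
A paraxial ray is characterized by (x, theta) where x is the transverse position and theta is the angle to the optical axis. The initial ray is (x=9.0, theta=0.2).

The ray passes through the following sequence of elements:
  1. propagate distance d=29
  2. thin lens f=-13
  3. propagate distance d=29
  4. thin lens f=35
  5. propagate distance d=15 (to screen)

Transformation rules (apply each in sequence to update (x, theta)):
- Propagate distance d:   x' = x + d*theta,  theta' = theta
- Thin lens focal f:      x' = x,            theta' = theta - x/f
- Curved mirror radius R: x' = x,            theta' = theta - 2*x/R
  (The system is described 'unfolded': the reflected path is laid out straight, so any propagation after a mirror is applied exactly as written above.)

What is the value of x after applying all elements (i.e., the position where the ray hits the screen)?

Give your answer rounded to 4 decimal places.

Answer: 50.7143

Derivation:
Initial: x=9.0000 theta=0.2000
After 1 (propagate distance d=29): x=14.8000 theta=0.2000
After 2 (thin lens f=-13): x=14.8000 theta=87/65 (≈1.3385)
After 3 (propagate distance d=29): x=697/13 (≈53.6154) theta=87/65 (≈1.3385)
After 4 (thin lens f=35): x=697/13 (≈53.6154) theta=-88/455 (≈-0.1934)
After 5 (propagate distance d=15 (to screen)): x=355/7 (≈50.7143) theta=-88/455 (≈-0.1934)
Rounded to 4 decimal places: x = 50.7143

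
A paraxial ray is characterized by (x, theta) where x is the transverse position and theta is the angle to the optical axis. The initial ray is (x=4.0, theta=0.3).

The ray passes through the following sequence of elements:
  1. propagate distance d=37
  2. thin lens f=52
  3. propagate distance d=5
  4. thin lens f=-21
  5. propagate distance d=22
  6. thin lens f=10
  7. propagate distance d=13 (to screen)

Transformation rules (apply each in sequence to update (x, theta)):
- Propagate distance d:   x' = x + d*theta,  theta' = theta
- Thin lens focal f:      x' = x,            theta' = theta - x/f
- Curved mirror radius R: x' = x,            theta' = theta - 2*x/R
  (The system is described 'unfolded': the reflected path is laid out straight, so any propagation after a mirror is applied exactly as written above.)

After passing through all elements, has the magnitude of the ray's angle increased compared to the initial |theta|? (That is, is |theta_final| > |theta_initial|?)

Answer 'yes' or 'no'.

Initial: x=4.0000 theta=0.3000
After 1 (propagate distance d=37): x=15.1000 theta=0.3000
After 2 (thin lens f=52): x=15.1000 theta=1/104 (≈0.0096)
After 3 (propagate distance d=5): x=7877/520 (≈15.1481) theta=1/104 (≈0.0096)
After 4 (thin lens f=-21): x=7877/520 (≈15.1481) theta=307/420 (≈0.7310)
After 5 (propagate distance d=22): x=341021/10920 (≈31.2290) theta=307/420 (≈0.7310)
After 6 (thin lens f=10): x=341021/10920 (≈31.2290) theta=-87067/36400 (≈-2.3920)
After 7 (propagate distance d=13 (to screen)): x=14597/109200 (≈0.1337) theta=-87067/36400 (≈-2.3920)
|theta_initial|=0.3000 |theta_final|=87067/36400 (≈2.3920) -> increased

Answer: yes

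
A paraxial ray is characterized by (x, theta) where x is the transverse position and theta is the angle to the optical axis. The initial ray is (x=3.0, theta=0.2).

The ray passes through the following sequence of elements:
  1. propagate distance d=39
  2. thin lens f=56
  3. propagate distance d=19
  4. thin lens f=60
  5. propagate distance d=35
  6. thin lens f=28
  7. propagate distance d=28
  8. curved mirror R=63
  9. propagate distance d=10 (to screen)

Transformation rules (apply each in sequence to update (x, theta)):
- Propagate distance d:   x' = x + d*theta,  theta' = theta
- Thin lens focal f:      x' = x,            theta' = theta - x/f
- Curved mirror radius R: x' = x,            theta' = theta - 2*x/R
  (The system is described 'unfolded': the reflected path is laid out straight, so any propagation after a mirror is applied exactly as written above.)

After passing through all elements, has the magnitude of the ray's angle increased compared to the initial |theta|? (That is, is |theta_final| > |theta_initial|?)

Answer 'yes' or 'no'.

Initial: x=3.0000 theta=0.2000
After 1 (propagate distance d=39): x=10.8000 theta=0.2000
After 2 (thin lens f=56): x=10.8000 theta=1/140 (≈0.0071)
After 3 (propagate distance d=19): x=1531/140 (≈10.9357) theta=1/140 (≈0.0071)
After 4 (thin lens f=60): x=1531/140 (≈10.9357) theta=-1471/8400 (≈-0.1751)
After 5 (propagate distance d=35): x=1615/336 (≈4.8065) theta=-1471/8400 (≈-0.1751)
After 6 (thin lens f=28): x=1615/336 (≈4.8065) theta=-81563/235200 (≈-0.3468)
After 7 (propagate distance d=28): x=-1471/300 (≈-4.9033) theta=-81563/235200 (≈-0.3468)
After 8 (curved mirror R=63): x=-1471/300 (≈-4.9033) theta=-404563/2116800 (≈-0.1911)
After 9 (propagate distance d=10 (to screen)): x=-7212503/1058400 (≈-6.8145) theta=-404563/2116800 (≈-0.1911)
|theta_initial|=0.2000 |theta_final|=404563/2116800 (≈0.1911) -> not increased

Answer: no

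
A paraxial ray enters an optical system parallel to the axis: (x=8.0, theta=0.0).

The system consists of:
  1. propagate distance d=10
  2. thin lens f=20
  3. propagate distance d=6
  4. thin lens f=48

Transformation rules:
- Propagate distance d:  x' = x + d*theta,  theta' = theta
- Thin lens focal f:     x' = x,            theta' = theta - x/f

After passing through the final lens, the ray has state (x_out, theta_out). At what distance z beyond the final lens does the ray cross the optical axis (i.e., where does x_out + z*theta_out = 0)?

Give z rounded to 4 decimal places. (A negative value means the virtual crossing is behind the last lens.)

Initial: x=8.0000 theta=0.0000
After 1 (propagate distance d=10): x=8.0000 theta=0.0000
After 2 (thin lens f=20): x=8.0000 theta=-0.4000
After 3 (propagate distance d=6): x=5.6000 theta=-0.4000
After 4 (thin lens f=48): x=5.6000 theta=-31/60 (≈-0.5167)
z_focus = -x_out/theta_out = -(5.6000)/(-31/60) = 336/31 ≈ 10.8387
Rounded to 4 decimal places: z = 10.8387

Answer: 10.8387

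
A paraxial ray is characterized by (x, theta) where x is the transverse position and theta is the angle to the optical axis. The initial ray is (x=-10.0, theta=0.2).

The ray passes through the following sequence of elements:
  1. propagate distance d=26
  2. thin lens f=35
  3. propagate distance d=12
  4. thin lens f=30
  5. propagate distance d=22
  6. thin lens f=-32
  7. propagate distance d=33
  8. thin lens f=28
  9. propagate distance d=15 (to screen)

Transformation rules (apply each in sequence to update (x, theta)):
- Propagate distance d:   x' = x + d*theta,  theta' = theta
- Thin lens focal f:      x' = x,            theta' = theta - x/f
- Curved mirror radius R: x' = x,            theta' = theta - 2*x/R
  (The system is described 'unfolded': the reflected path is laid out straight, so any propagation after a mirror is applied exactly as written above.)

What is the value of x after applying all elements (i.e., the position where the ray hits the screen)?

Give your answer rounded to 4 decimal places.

Initial: x=-10.0000 theta=0.2000
After 1 (propagate distance d=26): x=-4.8000 theta=0.2000
After 2 (thin lens f=35): x=-4.8000 theta=59/175 (≈0.3371)
After 3 (propagate distance d=12): x=-132/175 (≈-0.7543) theta=59/175 (≈0.3371)
After 4 (thin lens f=30): x=-132/175 (≈-0.7543) theta=317/875 (≈0.3623)
After 5 (propagate distance d=22): x=7.2160 theta=317/875 (≈0.3623)
After 6 (thin lens f=-32): x=7.2160 theta=8229/14000 (≈0.5878)
After 7 (propagate distance d=33): x=372581/14000 (≈26.6129) theta=8229/14000 (≈0.5878)
After 8 (thin lens f=28): x=372581/14000 (≈26.6129) theta=-142169/392000 (≈-0.3627)
After 9 (propagate distance d=15 (to screen)): x=8299733/392000 (≈21.1728) theta=-142169/392000 (≈-0.3627)
Rounded to 4 decimal places: x = 21.1728

Answer: 21.1728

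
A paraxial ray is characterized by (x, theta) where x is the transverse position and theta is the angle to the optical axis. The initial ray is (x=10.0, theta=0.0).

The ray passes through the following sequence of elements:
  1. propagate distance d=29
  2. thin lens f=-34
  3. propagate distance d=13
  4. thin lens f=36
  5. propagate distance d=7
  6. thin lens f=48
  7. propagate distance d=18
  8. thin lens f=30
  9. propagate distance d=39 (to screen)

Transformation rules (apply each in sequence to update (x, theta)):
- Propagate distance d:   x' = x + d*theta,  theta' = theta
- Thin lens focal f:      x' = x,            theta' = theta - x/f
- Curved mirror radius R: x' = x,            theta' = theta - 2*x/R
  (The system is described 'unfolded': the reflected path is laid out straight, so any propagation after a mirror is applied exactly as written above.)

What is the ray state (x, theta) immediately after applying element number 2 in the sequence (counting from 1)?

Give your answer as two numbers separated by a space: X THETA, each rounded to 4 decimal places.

Answer: 10.0000 0.2941

Derivation:
Initial: x=10.0000 theta=0.0000
After 1 (propagate distance d=29): x=10.0000 theta=0.0000
After 2 (thin lens f=-34): x=10.0000 theta=5/17 (≈0.2941)
Rounded to 4 decimal places: x = 10.0000, theta = 0.2941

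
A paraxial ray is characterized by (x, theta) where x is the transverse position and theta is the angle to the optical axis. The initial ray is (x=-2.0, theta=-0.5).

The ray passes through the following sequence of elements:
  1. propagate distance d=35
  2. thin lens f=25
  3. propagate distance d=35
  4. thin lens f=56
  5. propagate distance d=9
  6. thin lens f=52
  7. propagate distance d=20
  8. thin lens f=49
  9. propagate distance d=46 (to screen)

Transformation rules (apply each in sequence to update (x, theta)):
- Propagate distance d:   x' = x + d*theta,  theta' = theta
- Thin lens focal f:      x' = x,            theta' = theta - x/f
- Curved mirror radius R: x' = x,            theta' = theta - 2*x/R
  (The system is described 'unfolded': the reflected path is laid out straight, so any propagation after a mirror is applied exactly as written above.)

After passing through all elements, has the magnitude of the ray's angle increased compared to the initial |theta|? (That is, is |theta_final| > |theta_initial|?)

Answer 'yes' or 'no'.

Answer: no

Derivation:
Initial: x=-2.0000 theta=-0.5000
After 1 (propagate distance d=35): x=-19.5000 theta=-0.5000
After 2 (thin lens f=25): x=-19.5000 theta=0.2800
After 3 (propagate distance d=35): x=-9.7000 theta=0.2800
After 4 (thin lens f=56): x=-9.7000 theta=1269/2800 (≈0.4532)
After 5 (propagate distance d=9): x=-15739/2800 (≈-5.6211) theta=1269/2800 (≈0.4532)
After 6 (thin lens f=52): x=-15739/2800 (≈-5.6211) theta=81727/145600 (≈0.5613)
After 7 (propagate distance d=20): x=51007/9100 (≈5.6052) theta=81727/145600 (≈0.5613)
After 8 (thin lens f=49): x=51007/9100 (≈5.6052) theta=3188511/7134400 (≈0.4469)
After 9 (propagate distance d=46 (to screen)): x=7179269/274400 (≈26.1635) theta=3188511/7134400 (≈0.4469)
|theta_initial|=0.5000 |theta_final|=3188511/7134400 (≈0.4469) -> not increased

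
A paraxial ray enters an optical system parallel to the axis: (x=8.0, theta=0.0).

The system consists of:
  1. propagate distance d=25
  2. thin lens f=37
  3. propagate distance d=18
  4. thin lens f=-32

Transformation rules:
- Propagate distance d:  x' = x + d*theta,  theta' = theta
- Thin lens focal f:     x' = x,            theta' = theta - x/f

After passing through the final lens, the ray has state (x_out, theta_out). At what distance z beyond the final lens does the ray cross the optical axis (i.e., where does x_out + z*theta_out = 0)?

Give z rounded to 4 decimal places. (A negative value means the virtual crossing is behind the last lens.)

Answer: 46.7692

Derivation:
Initial: x=8.0000 theta=0.0000
After 1 (propagate distance d=25): x=8.0000 theta=0.0000
After 2 (thin lens f=37): x=8.0000 theta=-8/37 (≈-0.2162)
After 3 (propagate distance d=18): x=152/37 (≈4.1081) theta=-8/37 (≈-0.2162)
After 4 (thin lens f=-32): x=152/37 (≈4.1081) theta=-13/148 (≈-0.0878)
z_focus = -x_out/theta_out = -(152/37)/(-13/148) = 608/13 ≈ 46.7692
Rounded to 4 decimal places: z = 46.7692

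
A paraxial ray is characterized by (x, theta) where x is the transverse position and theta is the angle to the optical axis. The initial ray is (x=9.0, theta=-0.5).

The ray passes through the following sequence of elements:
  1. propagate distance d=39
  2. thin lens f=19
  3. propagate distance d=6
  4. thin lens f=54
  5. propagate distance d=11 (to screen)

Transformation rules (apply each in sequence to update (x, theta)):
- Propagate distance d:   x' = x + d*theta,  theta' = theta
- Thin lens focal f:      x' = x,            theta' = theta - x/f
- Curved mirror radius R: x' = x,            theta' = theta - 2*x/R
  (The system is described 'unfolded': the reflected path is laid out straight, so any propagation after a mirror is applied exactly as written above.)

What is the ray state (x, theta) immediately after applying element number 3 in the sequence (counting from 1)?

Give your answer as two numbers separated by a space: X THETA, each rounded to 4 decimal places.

Answer: -10.1842 0.0526

Derivation:
Initial: x=9.0000 theta=-0.5000
After 1 (propagate distance d=39): x=-10.5000 theta=-0.5000
After 2 (thin lens f=19): x=-10.5000 theta=1/19 (≈0.0526)
After 3 (propagate distance d=6): x=-387/38 (≈-10.1842) theta=1/19 (≈0.0526)
Rounded to 4 decimal places: x = -10.1842, theta = 0.0526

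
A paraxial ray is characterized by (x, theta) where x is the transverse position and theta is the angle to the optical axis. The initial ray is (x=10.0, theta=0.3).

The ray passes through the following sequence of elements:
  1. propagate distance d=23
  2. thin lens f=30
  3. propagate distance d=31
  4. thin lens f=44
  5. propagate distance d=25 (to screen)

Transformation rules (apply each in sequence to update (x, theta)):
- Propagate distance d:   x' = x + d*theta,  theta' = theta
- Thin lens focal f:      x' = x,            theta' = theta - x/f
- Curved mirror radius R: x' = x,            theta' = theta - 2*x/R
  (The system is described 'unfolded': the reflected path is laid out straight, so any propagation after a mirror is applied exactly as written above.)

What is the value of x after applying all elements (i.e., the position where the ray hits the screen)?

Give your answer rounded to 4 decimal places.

Initial: x=10.0000 theta=0.3000
After 1 (propagate distance d=23): x=16.9000 theta=0.3000
After 2 (thin lens f=30): x=16.9000 theta=-79/300 (≈-0.2633)
After 3 (propagate distance d=31): x=2621/300 (≈8.7367) theta=-79/300 (≈-0.2633)
After 4 (thin lens f=44): x=2621/300 (≈8.7367) theta=-6097/13200 (≈-0.4619)
After 5 (propagate distance d=25 (to screen)): x=-12367/4400 (≈-2.8107) theta=-6097/13200 (≈-0.4619)
Rounded to 4 decimal places: x = -2.8107

Answer: -2.8107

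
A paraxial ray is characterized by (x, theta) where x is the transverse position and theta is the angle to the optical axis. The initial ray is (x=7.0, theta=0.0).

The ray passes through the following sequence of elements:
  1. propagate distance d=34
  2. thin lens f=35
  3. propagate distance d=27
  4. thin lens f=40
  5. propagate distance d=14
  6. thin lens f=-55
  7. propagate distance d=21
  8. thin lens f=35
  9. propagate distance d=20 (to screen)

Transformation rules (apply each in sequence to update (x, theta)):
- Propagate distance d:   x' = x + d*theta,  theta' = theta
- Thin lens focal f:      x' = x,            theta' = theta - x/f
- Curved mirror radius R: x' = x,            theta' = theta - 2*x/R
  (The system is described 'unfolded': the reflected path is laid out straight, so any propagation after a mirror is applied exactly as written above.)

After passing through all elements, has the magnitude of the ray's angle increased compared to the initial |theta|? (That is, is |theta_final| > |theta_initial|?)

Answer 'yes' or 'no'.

Initial: x=7.0000 theta=0.0000
After 1 (propagate distance d=34): x=7.0000 theta=0.0000
After 2 (thin lens f=35): x=7.0000 theta=-0.2000
After 3 (propagate distance d=27): x=1.6000 theta=-0.2000
After 4 (thin lens f=40): x=1.6000 theta=-0.2400
After 5 (propagate distance d=14): x=-1.7600 theta=-0.2400
After 6 (thin lens f=-55): x=-1.7600 theta=-0.2720
After 7 (propagate distance d=21): x=-7.4720 theta=-0.2720
After 8 (thin lens f=35): x=-7.4720 theta=-256/4375 (≈-0.0585)
After 9 (propagate distance d=20 (to screen)): x=-7562/875 (≈-8.6423) theta=-256/4375 (≈-0.0585)
|theta_initial|=0.0000 |theta_final|=256/4375 (≈0.0585) -> increased

Answer: yes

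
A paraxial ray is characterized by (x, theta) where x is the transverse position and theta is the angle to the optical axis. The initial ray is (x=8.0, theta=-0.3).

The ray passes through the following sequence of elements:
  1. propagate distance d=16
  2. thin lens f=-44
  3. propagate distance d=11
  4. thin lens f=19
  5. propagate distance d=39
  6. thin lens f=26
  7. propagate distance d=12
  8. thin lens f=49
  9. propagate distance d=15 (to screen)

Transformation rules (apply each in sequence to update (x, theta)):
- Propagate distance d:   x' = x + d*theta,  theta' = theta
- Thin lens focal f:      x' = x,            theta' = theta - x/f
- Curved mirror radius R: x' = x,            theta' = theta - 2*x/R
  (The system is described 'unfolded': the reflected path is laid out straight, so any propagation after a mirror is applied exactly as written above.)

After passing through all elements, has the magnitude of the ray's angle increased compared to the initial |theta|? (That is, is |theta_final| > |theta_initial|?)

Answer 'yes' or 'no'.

Initial: x=8.0000 theta=-0.3000
After 1 (propagate distance d=16): x=3.2000 theta=-0.3000
After 2 (thin lens f=-44): x=3.2000 theta=-5/22 (≈-0.2273)
After 3 (propagate distance d=11): x=0.7000 theta=-5/22 (≈-0.2273)
After 4 (thin lens f=19): x=0.7000 theta=-276/1045 (≈-0.2641)
After 5 (propagate distance d=39): x=-4013/418 (≈-9.6005) theta=-276/1045 (≈-0.2641)
After 6 (thin lens f=26): x=-4013/418 (≈-9.6005) theta=5713/54340 (≈0.1051)
After 7 (propagate distance d=12): x=-20597/2470 (≈-8.3389) theta=5713/54340 (≈0.1051)
After 8 (thin lens f=49): x=-20597/2470 (≈-8.3389) theta=733071/2662660 (≈0.2753)
After 9 (propagate distance d=15 (to screen)): x=-11207501/2662660 (≈-4.2091) theta=733071/2662660 (≈0.2753)
|theta_initial|=0.3000 |theta_final|=733071/2662660 (≈0.2753) -> not increased

Answer: no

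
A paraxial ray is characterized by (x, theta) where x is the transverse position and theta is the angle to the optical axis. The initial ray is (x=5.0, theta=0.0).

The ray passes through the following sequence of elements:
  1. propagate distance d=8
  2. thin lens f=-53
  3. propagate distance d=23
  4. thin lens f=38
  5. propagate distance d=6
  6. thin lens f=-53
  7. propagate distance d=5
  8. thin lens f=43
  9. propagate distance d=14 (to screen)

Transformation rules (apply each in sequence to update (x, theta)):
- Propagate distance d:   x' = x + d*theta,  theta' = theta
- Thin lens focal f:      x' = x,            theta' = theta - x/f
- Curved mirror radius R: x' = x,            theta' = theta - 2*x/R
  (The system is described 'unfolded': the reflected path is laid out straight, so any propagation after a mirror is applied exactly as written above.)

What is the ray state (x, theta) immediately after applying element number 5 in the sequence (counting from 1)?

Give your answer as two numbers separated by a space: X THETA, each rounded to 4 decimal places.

Answer: 6.6038 -0.0943

Derivation:
Initial: x=5.0000 theta=0.0000
After 1 (propagate distance d=8): x=5.0000 theta=0.0000
After 2 (thin lens f=-53): x=5.0000 theta=5/53 (≈0.0943)
After 3 (propagate distance d=23): x=380/53 (≈7.1698) theta=5/53 (≈0.0943)
After 4 (thin lens f=38): x=380/53 (≈7.1698) theta=-5/53 (≈-0.0943)
After 5 (propagate distance d=6): x=350/53 (≈6.6038) theta=-5/53 (≈-0.0943)
Rounded to 4 decimal places: x = 6.6038, theta = -0.0943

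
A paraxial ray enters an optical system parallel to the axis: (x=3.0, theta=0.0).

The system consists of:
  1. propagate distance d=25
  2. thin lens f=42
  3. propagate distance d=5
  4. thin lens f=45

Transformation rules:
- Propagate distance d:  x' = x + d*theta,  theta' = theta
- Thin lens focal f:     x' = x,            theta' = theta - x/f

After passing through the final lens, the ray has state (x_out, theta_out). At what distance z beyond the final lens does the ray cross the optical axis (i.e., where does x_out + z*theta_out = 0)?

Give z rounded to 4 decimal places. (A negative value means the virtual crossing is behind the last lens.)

Answer: 20.3049

Derivation:
Initial: x=3.0000 theta=0.0000
After 1 (propagate distance d=25): x=3.0000 theta=0.0000
After 2 (thin lens f=42): x=3.0000 theta=-1/14 (≈-0.0714)
After 3 (propagate distance d=5): x=37/14 (≈2.6429) theta=-1/14 (≈-0.0714)
After 4 (thin lens f=45): x=37/14 (≈2.6429) theta=-41/315 (≈-0.1302)
z_focus = -x_out/theta_out = -(37/14)/(-41/315) = 1665/82 ≈ 20.3049
Rounded to 4 decimal places: z = 20.3049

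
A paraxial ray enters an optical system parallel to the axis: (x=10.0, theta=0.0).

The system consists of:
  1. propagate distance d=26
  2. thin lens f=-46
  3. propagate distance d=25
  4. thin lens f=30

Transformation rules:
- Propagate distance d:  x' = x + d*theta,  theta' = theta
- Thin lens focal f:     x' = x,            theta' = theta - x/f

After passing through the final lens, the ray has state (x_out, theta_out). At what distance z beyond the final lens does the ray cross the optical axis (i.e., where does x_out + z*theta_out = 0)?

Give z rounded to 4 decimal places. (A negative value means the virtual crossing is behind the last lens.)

Initial: x=10.0000 theta=0.0000
After 1 (propagate distance d=26): x=10.0000 theta=0.0000
After 2 (thin lens f=-46): x=10.0000 theta=5/23 (≈0.2174)
After 3 (propagate distance d=25): x=355/23 (≈15.4348) theta=5/23 (≈0.2174)
After 4 (thin lens f=30): x=355/23 (≈15.4348) theta=-41/138 (≈-0.2971)
z_focus = -x_out/theta_out = -(355/23)/(-41/138) = 2130/41 ≈ 51.9512
Rounded to 4 decimal places: z = 51.9512

Answer: 51.9512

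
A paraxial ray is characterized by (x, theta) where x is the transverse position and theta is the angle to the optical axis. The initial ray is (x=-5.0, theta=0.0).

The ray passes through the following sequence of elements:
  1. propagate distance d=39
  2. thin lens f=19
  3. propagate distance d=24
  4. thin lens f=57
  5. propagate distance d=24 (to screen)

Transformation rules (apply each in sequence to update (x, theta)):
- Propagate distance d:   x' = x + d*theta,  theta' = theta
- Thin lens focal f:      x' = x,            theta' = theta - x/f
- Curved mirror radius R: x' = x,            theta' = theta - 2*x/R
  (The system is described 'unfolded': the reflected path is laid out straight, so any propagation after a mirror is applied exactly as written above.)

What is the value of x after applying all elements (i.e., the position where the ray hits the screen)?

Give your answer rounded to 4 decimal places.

Initial: x=-5.0000 theta=0.0000
After 1 (propagate distance d=39): x=-5.0000 theta=0.0000
After 2 (thin lens f=19): x=-5.0000 theta=5/19 (≈0.2632)
After 3 (propagate distance d=24): x=25/19 (≈1.3158) theta=5/19 (≈0.2632)
After 4 (thin lens f=57): x=25/19 (≈1.3158) theta=260/1083 (≈0.2401)
After 5 (propagate distance d=24 (to screen)): x=2555/361 (≈7.0776) theta=260/1083 (≈0.2401)
Rounded to 4 decimal places: x = 7.0776

Answer: 7.0776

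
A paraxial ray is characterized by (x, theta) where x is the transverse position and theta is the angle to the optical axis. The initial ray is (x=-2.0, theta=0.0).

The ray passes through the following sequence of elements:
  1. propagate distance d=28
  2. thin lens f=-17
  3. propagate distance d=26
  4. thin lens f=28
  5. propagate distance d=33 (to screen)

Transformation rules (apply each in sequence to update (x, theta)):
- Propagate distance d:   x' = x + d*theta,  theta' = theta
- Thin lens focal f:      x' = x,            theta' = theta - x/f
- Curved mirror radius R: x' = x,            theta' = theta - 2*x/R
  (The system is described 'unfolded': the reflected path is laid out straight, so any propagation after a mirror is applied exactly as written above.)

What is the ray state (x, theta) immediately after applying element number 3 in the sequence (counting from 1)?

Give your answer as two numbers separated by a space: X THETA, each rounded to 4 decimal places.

Answer: -5.0588 -0.1176

Derivation:
Initial: x=-2.0000 theta=0.0000
After 1 (propagate distance d=28): x=-2.0000 theta=0.0000
After 2 (thin lens f=-17): x=-2.0000 theta=-2/17 (≈-0.1176)
After 3 (propagate distance d=26): x=-86/17 (≈-5.0588) theta=-2/17 (≈-0.1176)
Rounded to 4 decimal places: x = -5.0588, theta = -0.1176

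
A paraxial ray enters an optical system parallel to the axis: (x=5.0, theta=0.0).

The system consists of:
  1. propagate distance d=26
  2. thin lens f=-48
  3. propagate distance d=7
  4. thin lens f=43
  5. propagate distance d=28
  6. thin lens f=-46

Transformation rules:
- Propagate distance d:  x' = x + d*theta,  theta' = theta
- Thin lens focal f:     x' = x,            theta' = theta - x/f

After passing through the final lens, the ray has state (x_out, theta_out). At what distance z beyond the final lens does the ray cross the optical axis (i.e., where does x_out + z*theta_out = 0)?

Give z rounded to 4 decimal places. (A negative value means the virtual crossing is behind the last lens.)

Initial: x=5.0000 theta=0.0000
After 1 (propagate distance d=26): x=5.0000 theta=0.0000
After 2 (thin lens f=-48): x=5.0000 theta=5/48 (≈0.1042)
After 3 (propagate distance d=7): x=275/48 (≈5.7292) theta=5/48 (≈0.1042)
After 4 (thin lens f=43): x=275/48 (≈5.7292) theta=-5/172 (≈-0.0291)
After 5 (propagate distance d=28): x=10145/2064 (≈4.9152) theta=-5/172 (≈-0.0291)
After 6 (thin lens f=-46): x=10145/2064 (≈4.9152) theta=7385/94944 (≈0.0778)
z_focus = -x_out/theta_out = -(10145/2064)/(7385/94944) = -93334/1477 ≈ -63.1916
Rounded to 4 decimal places: z = -63.1916

Answer: -63.1916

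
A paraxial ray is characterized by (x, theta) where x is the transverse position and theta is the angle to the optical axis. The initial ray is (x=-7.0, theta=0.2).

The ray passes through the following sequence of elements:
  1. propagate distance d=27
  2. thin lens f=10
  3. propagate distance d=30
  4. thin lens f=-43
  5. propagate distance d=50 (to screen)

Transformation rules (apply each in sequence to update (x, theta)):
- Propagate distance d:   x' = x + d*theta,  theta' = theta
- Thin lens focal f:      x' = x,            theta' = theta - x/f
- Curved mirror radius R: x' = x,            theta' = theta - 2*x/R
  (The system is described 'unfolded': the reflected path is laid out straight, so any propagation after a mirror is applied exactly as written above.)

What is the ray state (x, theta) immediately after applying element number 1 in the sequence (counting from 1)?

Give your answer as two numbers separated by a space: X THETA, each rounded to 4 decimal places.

Answer: -1.6000 0.2000

Derivation:
Initial: x=-7.0000 theta=0.2000
After 1 (propagate distance d=27): x=-1.6000 theta=0.2000
Rounded to 4 decimal places: x = -1.6000, theta = 0.2000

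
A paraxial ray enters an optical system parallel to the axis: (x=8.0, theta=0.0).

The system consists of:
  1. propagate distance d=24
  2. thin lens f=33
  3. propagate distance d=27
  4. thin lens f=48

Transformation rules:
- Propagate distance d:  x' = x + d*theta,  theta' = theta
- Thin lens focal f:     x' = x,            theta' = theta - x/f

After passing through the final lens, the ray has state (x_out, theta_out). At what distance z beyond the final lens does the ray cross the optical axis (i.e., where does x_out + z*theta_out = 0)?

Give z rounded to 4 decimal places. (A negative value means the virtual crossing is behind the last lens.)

Initial: x=8.0000 theta=0.0000
After 1 (propagate distance d=24): x=8.0000 theta=0.0000
After 2 (thin lens f=33): x=8.0000 theta=-8/33 (≈-0.2424)
After 3 (propagate distance d=27): x=16/11 (≈1.4545) theta=-8/33 (≈-0.2424)
After 4 (thin lens f=48): x=16/11 (≈1.4545) theta=-3/11 (≈-0.2727)
z_focus = -x_out/theta_out = -(16/11)/(-3/11) = 16/3 ≈ 5.3333
Rounded to 4 decimal places: z = 5.3333

Answer: 5.3333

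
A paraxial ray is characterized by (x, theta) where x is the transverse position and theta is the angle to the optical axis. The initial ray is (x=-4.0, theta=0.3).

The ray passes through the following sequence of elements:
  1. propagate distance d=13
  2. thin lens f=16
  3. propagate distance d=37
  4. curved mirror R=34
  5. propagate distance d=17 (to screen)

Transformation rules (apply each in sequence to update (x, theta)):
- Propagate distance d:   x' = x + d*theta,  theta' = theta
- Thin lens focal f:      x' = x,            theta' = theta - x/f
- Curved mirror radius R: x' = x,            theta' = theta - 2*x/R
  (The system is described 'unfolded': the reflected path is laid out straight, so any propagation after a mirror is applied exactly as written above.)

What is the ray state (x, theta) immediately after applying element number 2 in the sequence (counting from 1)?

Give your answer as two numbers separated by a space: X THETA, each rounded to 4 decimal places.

Initial: x=-4.0000 theta=0.3000
After 1 (propagate distance d=13): x=-0.1000 theta=0.3000
After 2 (thin lens f=16): x=-0.1000 theta=49/160 (≈0.3063)
Rounded to 4 decimal places: x = -0.1000, theta = 0.3063

Answer: -0.1000 0.3063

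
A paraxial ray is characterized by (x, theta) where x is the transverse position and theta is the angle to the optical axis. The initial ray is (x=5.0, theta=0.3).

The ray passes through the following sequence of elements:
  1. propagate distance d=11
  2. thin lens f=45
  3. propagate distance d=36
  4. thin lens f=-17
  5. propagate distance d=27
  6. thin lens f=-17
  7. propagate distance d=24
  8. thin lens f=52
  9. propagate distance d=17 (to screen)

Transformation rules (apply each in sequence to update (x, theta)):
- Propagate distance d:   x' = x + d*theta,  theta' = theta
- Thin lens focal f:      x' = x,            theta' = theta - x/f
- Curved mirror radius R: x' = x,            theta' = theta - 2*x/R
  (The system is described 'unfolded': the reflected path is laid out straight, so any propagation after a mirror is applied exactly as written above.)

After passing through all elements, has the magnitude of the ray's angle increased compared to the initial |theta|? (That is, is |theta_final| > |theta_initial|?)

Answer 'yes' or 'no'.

Initial: x=5.0000 theta=0.3000
After 1 (propagate distance d=11): x=8.3000 theta=0.3000
After 2 (thin lens f=45): x=8.3000 theta=26/225 (≈0.1156)
After 3 (propagate distance d=36): x=12.4600 theta=26/225 (≈0.1156)
After 4 (thin lens f=-17): x=12.4600 theta=6491/7650 (≈0.8485)
After 5 (propagate distance d=27): x=15032/425 (≈35.3694) theta=6491/7650 (≈0.8485)
After 6 (thin lens f=-17): x=15032/425 (≈35.3694) theta=380923/130050 (≈2.9291)
After 7 (propagate distance d=24): x=2290324/21675 (≈105.6666) theta=380923/130050 (≈2.9291)
After 8 (thin lens f=52): x=2290324/21675 (≈105.6666) theta=1516513/1690650 (≈0.8970)
After 9 (propagate distance d=17 (to screen)): x=204425993/1690650 (≈120.9156) theta=1516513/1690650 (≈0.8970)
|theta_initial|=0.3000 |theta_final|=1516513/1690650 (≈0.8970) -> increased

Answer: yes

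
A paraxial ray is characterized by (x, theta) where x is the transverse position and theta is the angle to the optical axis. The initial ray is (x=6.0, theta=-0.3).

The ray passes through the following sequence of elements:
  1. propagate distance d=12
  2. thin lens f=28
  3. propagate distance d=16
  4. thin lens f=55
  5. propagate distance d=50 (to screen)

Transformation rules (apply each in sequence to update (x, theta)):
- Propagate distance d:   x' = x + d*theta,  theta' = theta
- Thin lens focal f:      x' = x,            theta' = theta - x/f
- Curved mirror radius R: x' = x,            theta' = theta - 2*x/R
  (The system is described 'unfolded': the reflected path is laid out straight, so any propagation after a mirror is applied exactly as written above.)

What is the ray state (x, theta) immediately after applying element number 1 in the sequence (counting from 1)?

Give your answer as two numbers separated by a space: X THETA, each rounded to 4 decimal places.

Initial: x=6.0000 theta=-0.3000
After 1 (propagate distance d=12): x=2.4000 theta=-0.3000
Rounded to 4 decimal places: x = 2.4000, theta = -0.3000

Answer: 2.4000 -0.3000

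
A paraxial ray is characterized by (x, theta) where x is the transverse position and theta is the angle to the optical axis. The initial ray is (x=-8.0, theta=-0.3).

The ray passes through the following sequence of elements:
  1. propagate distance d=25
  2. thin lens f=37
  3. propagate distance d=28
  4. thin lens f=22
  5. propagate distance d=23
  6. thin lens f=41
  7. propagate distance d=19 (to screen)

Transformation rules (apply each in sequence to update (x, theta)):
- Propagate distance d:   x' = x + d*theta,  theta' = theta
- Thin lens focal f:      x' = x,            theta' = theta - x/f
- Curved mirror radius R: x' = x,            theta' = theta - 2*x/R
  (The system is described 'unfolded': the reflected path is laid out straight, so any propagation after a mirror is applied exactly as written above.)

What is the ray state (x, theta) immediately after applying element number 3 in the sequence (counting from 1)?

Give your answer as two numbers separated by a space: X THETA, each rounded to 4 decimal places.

Answer: -12.1703 0.1189

Derivation:
Initial: x=-8.0000 theta=-0.3000
After 1 (propagate distance d=25): x=-15.5000 theta=-0.3000
After 2 (thin lens f=37): x=-15.5000 theta=22/185 (≈0.1189)
After 3 (propagate distance d=28): x=-4503/370 (≈-12.1703) theta=22/185 (≈0.1189)
Rounded to 4 decimal places: x = -12.1703, theta = 0.1189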